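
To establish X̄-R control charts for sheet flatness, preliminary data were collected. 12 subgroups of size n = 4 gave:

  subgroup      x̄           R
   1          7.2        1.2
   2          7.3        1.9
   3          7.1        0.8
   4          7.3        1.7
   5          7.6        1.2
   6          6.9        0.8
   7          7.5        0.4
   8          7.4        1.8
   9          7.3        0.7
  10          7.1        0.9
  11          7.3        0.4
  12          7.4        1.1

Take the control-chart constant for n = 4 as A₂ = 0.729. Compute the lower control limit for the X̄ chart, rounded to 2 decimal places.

X̄̄ = (7.2 + 7.3 + 7.1 + 7.3 + 7.6 + 6.9 + 7.5 + 7.4 + 7.3 + 7.1 + 7.3 + 7.4) / 12 = 87.4000 / 12 = 7.2833
R̄ = (1.2 + 1.9 + 0.8 + 1.7 + 1.2 + 0.8 + 0.4 + 1.8 + 0.7 + 0.9 + 0.4 + 1.1) / 12 = 12.9000 / 12 = 1.0750
LCL = X̄̄ − A₂·R̄ = 7.2833 − 0.729 × 1.0750 = 6.4997

6.50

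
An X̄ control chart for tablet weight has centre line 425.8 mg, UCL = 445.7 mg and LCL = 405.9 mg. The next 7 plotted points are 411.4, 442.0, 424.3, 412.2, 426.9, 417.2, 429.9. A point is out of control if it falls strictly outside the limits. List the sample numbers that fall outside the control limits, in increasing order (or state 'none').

All 7 points lie within [405.9, 445.7].

none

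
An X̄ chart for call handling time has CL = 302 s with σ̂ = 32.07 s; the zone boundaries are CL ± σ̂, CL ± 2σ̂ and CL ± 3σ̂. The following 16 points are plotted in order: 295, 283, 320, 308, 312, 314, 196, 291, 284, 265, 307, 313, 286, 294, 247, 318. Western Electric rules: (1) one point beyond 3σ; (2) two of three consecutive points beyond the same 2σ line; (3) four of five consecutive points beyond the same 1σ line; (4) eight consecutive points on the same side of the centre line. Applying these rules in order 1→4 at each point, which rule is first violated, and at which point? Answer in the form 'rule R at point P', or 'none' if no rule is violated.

Zone of each point (C = within 1σ̂, B = 1σ̂–2σ̂, A = 2σ̂–3σ̂, * = beyond 3σ̂; sign = side of CL): 1:-C, 2:-C, 3:+C, 4:+C, 5:+C, 6:+C, 7:-*, 8:-C, 9:-C, 10:-B, 11:+C, 12:+C, 13:-C, 14:-C, 15:-B, 16:+C
Rule 1 (one point beyond the 3σ limits) is satisfied at point 7.

rule 1 at point 7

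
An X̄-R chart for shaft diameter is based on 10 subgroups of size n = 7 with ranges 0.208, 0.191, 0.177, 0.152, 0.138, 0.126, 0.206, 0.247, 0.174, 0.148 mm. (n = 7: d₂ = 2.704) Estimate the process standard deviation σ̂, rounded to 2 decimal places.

0.07

R̄ = (0.208 + 0.191 + 0.177 + 0.152 + 0.138 + 0.126 + 0.206 + 0.247 + 0.174 + 0.148) / 10 = 0.1767
σ̂ = R̄ / d₂ = 0.1767 / 2.704 = 0.0653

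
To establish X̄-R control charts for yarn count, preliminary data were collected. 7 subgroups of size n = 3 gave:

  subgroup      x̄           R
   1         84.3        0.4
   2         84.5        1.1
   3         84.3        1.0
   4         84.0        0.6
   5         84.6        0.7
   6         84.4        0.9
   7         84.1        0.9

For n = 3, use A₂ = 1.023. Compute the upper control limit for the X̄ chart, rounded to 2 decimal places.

85.13

X̄̄ = (84.3 + 84.5 + 84.3 + 84.0 + 84.6 + 84.4 + 84.1) / 7 = 590.2000 / 7 = 84.3143
R̄ = (0.4 + 1.1 + 1.0 + 0.6 + 0.7 + 0.9 + 0.9) / 7 = 5.6000 / 7 = 0.8000
UCL = X̄̄ + A₂·R̄ = 84.3143 + 1.023 × 0.8000 = 85.1327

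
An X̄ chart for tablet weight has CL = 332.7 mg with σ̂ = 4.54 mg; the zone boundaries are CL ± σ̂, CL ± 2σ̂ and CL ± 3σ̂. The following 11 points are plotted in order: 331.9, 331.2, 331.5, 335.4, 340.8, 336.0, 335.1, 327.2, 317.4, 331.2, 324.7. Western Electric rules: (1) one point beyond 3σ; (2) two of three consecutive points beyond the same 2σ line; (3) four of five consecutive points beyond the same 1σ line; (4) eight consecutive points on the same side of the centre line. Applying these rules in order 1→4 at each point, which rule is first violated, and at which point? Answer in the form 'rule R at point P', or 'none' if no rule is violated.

Zone of each point (C = within 1σ̂, B = 1σ̂–2σ̂, A = 2σ̂–3σ̂, * = beyond 3σ̂; sign = side of CL): 1:-C, 2:-C, 3:-C, 4:+C, 5:+B, 6:+C, 7:+C, 8:-B, 9:-*, 10:-C, 11:-B
Rule 1 (one point beyond the 3σ limits) is satisfied at point 9.

rule 1 at point 9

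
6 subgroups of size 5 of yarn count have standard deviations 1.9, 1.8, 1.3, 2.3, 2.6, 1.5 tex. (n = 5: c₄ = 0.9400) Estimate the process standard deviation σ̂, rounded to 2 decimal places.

2.02

s̄ = (1.9 + 1.8 + 1.3 + 2.3 + 2.6 + 1.5) / 6 = 1.9000
σ̂ = s̄ / c₄ = 1.9000 / 0.9400 = 2.0213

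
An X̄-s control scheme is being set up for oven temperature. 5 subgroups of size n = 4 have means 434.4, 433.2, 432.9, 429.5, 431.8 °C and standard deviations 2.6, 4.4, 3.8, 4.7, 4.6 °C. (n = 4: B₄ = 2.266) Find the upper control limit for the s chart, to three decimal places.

9.109

s̄ = (2.6 + 4.4 + 3.8 + 4.7 + 4.6) / 5 = 4.0200
UCL_s = B₄·s̄ = 2.266 × 4.0200 = 9.1093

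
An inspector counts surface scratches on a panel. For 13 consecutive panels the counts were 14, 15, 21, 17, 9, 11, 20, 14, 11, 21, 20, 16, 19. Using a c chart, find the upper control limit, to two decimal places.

c̄ = (14 + 15 + 21 + 17 + 9 + 11 + 20 + 14 + 11 + 21 + 20 + 16 + 19) / 13 = 208 / 13 = 16.0000
UCL = c̄ + 3√c̄ = 16.0000 + 3 × √16.0000 = 16.0000 + 3 × 4.0000 = 28.0000

28.00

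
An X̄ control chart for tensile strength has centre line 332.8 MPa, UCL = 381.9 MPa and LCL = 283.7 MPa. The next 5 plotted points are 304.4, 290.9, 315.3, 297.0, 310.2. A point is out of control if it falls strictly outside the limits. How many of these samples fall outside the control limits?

0

All 5 points lie within [283.7, 381.9].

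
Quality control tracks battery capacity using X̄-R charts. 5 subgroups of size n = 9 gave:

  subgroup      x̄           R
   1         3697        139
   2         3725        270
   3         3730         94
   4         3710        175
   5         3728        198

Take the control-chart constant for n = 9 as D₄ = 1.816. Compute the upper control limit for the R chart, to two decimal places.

318.16

R̄ = (139 + 270 + 94 + 175 + 198) / 5 = 876.0000 / 5 = 175.2000
UCL_R = D₄·R̄ = 1.816 × 175.2000 = 318.1632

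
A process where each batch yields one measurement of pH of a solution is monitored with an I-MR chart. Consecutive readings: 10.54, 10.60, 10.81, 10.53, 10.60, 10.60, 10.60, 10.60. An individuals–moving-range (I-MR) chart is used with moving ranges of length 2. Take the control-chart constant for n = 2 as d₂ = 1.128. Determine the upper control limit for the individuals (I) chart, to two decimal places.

X̄ = (10.54 + 10.60 + 10.81 + 10.53 + 10.60 + 10.60 + 10.60 + 10.60) / 8 = 10.6100
Moving ranges: 0.06, 0.21, 0.28, 0.07, 0.00, 0.00, 0.00; M̄R̄ = 0.6200 / 7 = 0.0886
UCL = X̄ + 3·M̄R̄/d₂ = 10.6100 + 3 × 0.0886 / 1.128 = 10.8456

10.85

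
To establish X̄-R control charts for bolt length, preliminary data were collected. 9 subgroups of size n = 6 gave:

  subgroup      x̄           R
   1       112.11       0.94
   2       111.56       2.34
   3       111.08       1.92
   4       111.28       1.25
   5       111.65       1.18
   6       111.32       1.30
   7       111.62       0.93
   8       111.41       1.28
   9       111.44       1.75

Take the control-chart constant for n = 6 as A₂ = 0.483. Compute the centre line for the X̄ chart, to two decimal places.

111.50

X̄̄ = (112.11 + 111.56 + 111.08 + 111.28 + 111.65 + 111.32 + 111.62 + 111.41 + 111.44) / 9 = 1003.4700 / 9 = 111.4967
CL = X̄̄ = 111.4967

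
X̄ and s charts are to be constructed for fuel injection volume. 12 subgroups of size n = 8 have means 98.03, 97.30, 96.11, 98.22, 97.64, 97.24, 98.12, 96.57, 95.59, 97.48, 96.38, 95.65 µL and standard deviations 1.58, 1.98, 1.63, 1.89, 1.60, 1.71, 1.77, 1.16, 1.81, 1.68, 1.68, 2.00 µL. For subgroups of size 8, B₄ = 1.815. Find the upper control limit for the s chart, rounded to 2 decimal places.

s̄ = (1.58 + 1.98 + 1.63 + 1.89 + 1.60 + 1.71 + 1.77 + 1.16 + 1.81 + 1.68 + 1.68 + 2.00) / 12 = 1.7075
UCL_s = B₄·s̄ = 1.815 × 1.7075 = 3.0991

3.10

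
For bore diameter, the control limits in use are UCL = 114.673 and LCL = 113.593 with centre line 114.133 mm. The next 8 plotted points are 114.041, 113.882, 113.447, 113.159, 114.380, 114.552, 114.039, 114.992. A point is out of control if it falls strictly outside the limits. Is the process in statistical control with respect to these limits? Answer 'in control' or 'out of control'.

Compare each point to [113.593, 114.673]: sample 3 = 113.447 < LCL; sample 4 = 113.159 < LCL; sample 8 = 114.992 > UCL.

out of control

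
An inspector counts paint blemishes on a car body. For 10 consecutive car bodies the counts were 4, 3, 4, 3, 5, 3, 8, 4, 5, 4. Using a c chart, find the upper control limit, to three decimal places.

c̄ = (4 + 3 + 4 + 3 + 5 + 3 + 8 + 4 + 5 + 4) / 10 = 43 / 10 = 4.3000
UCL = c̄ + 3√c̄ = 4.3000 + 3 × √4.3000 = 4.3000 + 3 × 2.0736 = 10.5209

10.521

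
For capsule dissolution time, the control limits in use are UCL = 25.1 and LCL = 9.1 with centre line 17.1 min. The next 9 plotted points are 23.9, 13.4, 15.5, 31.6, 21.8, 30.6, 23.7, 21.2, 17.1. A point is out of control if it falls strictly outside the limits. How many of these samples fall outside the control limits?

Compare each point to [9.1, 25.1]: sample 4 = 31.6 > UCL; sample 6 = 30.6 > UCL.

2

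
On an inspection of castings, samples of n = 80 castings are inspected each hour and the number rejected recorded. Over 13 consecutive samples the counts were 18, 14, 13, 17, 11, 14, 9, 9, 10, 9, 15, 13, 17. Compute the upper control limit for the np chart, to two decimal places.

22.90

p̄ = Σdᵢ / (k·n) = 169 / (13 × 80) = 0.16250
UCL = np̄ + 3·√(np̄(1−p̄)) = 13.0000 + 3 × √(13.0000×0.83750) = 13.0000 + 3 × 3.2996 = 22.8989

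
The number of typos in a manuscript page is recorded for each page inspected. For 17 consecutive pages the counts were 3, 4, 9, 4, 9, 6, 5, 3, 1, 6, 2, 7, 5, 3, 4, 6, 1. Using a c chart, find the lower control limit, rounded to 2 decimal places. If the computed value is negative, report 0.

c̄ = (3 + 4 + 9 + 4 + 9 + 6 + 5 + 3 + 1 + 6 + 2 + 7 + 5 + 3 + 4 + 6 + 1) / 17 = 78 / 17 = 4.5882
LCL = c̄ − 3√c̄ = 4.5882 − 3 × 2.1420 = -1.8378 → 0 (cannot be negative)

0.00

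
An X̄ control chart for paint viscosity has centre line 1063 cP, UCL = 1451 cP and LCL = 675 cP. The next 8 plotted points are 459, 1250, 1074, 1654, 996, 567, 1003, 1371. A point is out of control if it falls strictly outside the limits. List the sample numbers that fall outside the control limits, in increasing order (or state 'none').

1, 4, 6

Compare each point to [675, 1451]: sample 1 = 459 < LCL; sample 4 = 1654 > UCL; sample 6 = 567 < LCL.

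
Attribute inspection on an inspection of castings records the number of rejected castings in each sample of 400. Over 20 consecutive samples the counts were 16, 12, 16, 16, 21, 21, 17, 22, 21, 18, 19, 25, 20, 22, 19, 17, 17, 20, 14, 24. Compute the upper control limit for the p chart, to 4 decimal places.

p̄ = Σdᵢ / (k·n) = 377 / (20 × 400) = 0.04713
UCL = p̄ + 3·√(p̄(1−p̄)/n) = 0.04713 + 3 × √(0.04713×0.95288/400) = 0.04713 + 3 × 0.01060 = 0.07891

0.0789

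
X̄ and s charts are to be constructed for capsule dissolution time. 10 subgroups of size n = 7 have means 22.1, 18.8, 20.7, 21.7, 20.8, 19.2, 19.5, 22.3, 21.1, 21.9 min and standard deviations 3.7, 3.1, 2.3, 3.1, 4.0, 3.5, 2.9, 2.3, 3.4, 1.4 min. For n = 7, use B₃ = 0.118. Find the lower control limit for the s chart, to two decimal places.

s̄ = (3.7 + 3.1 + 2.3 + 3.1 + 4.0 + 3.5 + 2.9 + 2.3 + 3.4 + 1.4) / 10 = 2.9700
LCL_s = B₃·s̄ = 0.118 × 2.9700 = 0.3505

0.35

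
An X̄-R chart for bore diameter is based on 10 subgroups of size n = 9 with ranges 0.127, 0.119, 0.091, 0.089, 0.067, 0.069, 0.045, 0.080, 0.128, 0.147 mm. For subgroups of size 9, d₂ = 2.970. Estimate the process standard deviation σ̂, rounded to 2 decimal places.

R̄ = (0.127 + 0.119 + 0.091 + 0.089 + 0.067 + 0.069 + 0.045 + 0.080 + 0.128 + 0.147) / 10 = 0.0962
σ̂ = R̄ / d₂ = 0.0962 / 2.970 = 0.0324

0.03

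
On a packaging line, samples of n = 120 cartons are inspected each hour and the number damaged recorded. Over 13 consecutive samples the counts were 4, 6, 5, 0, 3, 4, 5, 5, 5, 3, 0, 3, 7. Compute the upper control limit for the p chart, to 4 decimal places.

p̄ = Σdᵢ / (k·n) = 50 / (13 × 120) = 0.03205
UCL = p̄ + 3·√(p̄(1−p̄)/n) = 0.03205 + 3 × √(0.03205×0.96795/120) = 0.03205 + 3 × 0.01608 = 0.08029

0.0803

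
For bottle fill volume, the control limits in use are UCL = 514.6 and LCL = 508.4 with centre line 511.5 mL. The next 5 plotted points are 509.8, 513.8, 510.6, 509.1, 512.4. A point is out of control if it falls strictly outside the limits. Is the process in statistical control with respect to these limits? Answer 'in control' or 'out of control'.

in control

All 5 points lie within [508.4, 514.6].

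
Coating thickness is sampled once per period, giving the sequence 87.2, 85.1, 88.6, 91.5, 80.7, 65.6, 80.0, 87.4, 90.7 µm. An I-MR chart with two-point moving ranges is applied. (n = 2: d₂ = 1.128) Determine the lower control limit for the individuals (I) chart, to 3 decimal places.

X̄ = (87.2 + 85.1 + 88.6 + 91.5 + 80.7 + 65.6 + 80.0 + 87.4 + 90.7) / 9 = 84.0889
Moving ranges: 2.1, 3.5, 2.9, 10.8, 15.1, 14.4, 7.4, 3.3; M̄R̄ = 59.5000 / 8 = 7.4375
LCL = X̄ − 3·M̄R̄/d₂ = 84.0889 − 3 × 7.4375 / 1.128 = 64.3083

64.308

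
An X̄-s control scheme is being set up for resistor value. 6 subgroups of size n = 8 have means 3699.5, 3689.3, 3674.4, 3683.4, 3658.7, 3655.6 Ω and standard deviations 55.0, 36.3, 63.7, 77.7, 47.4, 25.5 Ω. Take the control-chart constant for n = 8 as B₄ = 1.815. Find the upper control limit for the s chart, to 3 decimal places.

s̄ = (55.0 + 36.3 + 63.7 + 77.7 + 47.4 + 25.5) / 6 = 50.9333
UCL_s = B₄·s̄ = 1.815 × 50.9333 = 92.4440

92.444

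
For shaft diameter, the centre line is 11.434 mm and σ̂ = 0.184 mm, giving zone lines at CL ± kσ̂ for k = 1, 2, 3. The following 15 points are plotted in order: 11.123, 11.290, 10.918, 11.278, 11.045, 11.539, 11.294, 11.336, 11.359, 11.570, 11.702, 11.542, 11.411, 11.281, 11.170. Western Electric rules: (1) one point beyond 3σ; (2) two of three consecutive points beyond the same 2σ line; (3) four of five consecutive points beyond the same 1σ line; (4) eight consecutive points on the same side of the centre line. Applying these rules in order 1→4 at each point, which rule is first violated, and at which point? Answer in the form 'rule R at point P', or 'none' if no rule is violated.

rule 2 at point 5

Zone of each point (C = within 1σ̂, B = 1σ̂–2σ̂, A = 2σ̂–3σ̂, * = beyond 3σ̂; sign = side of CL): 1:-B, 2:-C, 3:-A, 4:-C, 5:-A, 6:+C, 7:-C, 8:-C, 9:-C, 10:+C, 11:+B, 12:+C, 13:-C, 14:-C, 15:-B
Rule 2 (two of three consecutive points beyond the same 2σ limit) is satisfied at point 5.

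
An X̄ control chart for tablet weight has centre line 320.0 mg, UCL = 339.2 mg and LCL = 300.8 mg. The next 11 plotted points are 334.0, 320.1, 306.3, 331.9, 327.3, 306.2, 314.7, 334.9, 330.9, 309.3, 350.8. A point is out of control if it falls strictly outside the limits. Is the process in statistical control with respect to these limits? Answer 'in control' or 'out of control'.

Compare each point to [300.8, 339.2]: sample 11 = 350.8 > UCL.

out of control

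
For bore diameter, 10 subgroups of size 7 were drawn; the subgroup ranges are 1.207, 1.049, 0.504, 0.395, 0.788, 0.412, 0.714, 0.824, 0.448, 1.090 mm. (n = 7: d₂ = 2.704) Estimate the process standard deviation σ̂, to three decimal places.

0.275

R̄ = (1.207 + 1.049 + 0.504 + 0.395 + 0.788 + 0.412 + 0.714 + 0.824 + 0.448 + 1.090) / 10 = 0.7431
σ̂ = R̄ / d₂ = 0.7431 / 2.704 = 0.2748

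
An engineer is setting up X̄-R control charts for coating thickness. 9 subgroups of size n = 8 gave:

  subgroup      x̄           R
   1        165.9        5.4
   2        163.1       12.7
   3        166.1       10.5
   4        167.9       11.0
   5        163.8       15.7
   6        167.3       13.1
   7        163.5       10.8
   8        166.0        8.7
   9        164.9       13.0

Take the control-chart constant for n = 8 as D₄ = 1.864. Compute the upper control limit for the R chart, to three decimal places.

20.898

R̄ = (5.4 + 12.7 + 10.5 + 11.0 + 15.7 + 13.1 + 10.8 + 8.7 + 13.0) / 9 = 100.9000 / 9 = 11.2111
UCL_R = D₄·R̄ = 1.864 × 11.2111 = 20.8975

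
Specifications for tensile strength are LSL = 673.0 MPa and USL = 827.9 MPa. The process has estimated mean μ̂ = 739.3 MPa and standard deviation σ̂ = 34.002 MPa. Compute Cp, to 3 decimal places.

Cp = (USL − LSL) / (6σ̂) = (827.9 − 673.0) / (6 × 34.002) = 154.9000 / 204.0120 = 0.7593

0.759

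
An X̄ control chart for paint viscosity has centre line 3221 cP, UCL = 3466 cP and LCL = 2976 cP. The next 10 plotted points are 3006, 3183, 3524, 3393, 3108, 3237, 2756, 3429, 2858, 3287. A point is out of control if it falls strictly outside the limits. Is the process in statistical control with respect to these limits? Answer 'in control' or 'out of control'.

Compare each point to [2976, 3466]: sample 3 = 3524 > UCL; sample 7 = 2756 < LCL; sample 9 = 2858 < LCL.

out of control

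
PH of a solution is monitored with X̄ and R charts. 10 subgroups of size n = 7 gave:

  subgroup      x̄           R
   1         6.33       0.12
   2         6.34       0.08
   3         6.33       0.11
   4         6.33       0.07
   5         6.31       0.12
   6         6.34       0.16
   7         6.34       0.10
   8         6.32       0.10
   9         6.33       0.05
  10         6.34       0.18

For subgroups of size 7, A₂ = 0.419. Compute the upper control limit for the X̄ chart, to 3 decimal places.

X̄̄ = (6.33 + 6.34 + 6.33 + 6.33 + 6.31 + 6.34 + 6.34 + 6.32 + 6.33 + 6.34) / 10 = 63.3100 / 10 = 6.3310
R̄ = (0.12 + 0.08 + 0.11 + 0.07 + 0.12 + 0.16 + 0.10 + 0.10 + 0.05 + 0.18) / 10 = 1.0900 / 10 = 0.1090
UCL = X̄̄ + A₂·R̄ = 6.3310 + 0.419 × 0.1090 = 6.3767

6.377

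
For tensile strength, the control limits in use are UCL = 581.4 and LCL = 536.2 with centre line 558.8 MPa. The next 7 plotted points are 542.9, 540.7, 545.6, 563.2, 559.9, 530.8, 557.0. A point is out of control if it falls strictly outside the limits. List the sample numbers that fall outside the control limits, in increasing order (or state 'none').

Compare each point to [536.2, 581.4]: sample 6 = 530.8 < LCL.

6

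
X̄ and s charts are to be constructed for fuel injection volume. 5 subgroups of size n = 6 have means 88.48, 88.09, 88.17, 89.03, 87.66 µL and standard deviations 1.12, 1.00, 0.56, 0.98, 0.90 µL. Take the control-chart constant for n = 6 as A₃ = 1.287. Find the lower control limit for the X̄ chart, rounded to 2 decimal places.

87.11

X̄̄ = (88.48 + 88.09 + 88.17 + 89.03 + 87.66) / 5 = 88.2860
s̄ = (1.12 + 1.00 + 0.56 + 0.98 + 0.90) / 5 = 0.9120
LCL = X̄̄ − A₃·s̄ = 88.2860 − 1.287 × 0.9120 = 87.1123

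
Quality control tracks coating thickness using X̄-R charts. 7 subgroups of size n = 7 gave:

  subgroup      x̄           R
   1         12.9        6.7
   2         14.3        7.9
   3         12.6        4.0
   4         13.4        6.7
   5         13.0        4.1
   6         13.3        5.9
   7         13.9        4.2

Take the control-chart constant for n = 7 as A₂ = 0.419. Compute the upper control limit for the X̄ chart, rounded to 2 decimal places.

15.71

X̄̄ = (12.9 + 14.3 + 12.6 + 13.4 + 13.0 + 13.3 + 13.9) / 7 = 93.4000 / 7 = 13.3429
R̄ = (6.7 + 7.9 + 4.0 + 6.7 + 4.1 + 5.9 + 4.2) / 7 = 39.5000 / 7 = 5.6429
UCL = X̄̄ + A₂·R̄ = 13.3429 + 0.419 × 5.6429 = 15.7072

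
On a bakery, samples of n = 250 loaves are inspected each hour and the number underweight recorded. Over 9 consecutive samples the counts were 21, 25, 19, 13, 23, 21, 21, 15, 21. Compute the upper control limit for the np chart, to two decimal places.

p̄ = Σdᵢ / (k·n) = 179 / (9 × 250) = 0.07956
UCL = np̄ + 3·√(np̄(1−p̄)) = 19.8889 + 3 × √(19.8889×0.92044) = 19.8889 + 3 × 4.2786 = 32.7248

32.72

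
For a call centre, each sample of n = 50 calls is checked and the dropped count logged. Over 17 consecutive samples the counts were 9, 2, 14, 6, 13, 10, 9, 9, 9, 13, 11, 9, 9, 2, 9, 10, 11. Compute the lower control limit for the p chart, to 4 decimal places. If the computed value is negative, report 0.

0.0185

p̄ = Σdᵢ / (k·n) = 155 / (17 × 50) = 0.18235
LCL = p̄ − 3·√(p̄(1−p̄)/n) = 0.18235 − 3 × 0.05461 = 0.01853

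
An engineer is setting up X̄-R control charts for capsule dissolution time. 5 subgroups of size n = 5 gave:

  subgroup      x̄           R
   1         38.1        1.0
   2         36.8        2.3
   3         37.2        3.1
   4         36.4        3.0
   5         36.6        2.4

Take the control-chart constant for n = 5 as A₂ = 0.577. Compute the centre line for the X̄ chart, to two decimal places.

X̄̄ = (38.1 + 36.8 + 37.2 + 36.4 + 36.6) / 5 = 185.1000 / 5 = 37.0200
CL = X̄̄ = 37.0200

37.02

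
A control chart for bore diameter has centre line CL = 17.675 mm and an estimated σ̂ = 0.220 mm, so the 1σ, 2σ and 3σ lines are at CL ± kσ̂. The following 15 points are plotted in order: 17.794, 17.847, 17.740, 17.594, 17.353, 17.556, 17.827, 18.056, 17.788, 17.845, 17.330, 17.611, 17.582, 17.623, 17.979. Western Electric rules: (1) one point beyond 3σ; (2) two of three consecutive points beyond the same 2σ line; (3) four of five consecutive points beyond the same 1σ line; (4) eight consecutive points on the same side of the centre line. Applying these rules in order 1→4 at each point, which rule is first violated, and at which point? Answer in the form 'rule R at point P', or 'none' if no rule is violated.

none

Zone of each point (C = within 1σ̂, B = 1σ̂–2σ̂, A = 2σ̂–3σ̂, * = beyond 3σ̂; sign = side of CL): 1:+C, 2:+C, 3:+C, 4:-C, 5:-B, 6:-C, 7:+C, 8:+B, 9:+C, 10:+C, 11:-B, 12:-C, 13:-C, 14:-C, 15:+B
No rule fires across all 15 points.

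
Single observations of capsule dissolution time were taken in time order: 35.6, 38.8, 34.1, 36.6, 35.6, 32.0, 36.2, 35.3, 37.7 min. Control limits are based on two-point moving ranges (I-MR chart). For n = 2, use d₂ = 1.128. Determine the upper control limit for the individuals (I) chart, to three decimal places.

X̄ = (35.6 + 38.8 + 34.1 + 36.6 + 35.6 + 32.0 + 36.2 + 35.3 + 37.7) / 9 = 35.7667
Moving ranges: 3.2, 4.7, 2.5, 1.0, 3.6, 4.2, 0.9, 2.4; M̄R̄ = 22.5000 / 8 = 2.8125
UCL = X̄ + 3·M̄R̄/d₂ = 35.7667 + 3 × 2.8125 / 1.128 = 43.2467

43.247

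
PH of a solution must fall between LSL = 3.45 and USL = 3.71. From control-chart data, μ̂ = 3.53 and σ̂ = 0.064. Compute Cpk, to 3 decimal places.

0.417

Cpu = (USL − μ̂) / (3σ̂) = (3.71 − 3.53) / (3 × 0.064) = 0.9375; Cpl = (μ̂ − LSL) / (3σ̂) = (3.53 − 3.45) / (3 × 0.064) = 0.4167; Cpk = min(Cpu, Cpl) = 0.4167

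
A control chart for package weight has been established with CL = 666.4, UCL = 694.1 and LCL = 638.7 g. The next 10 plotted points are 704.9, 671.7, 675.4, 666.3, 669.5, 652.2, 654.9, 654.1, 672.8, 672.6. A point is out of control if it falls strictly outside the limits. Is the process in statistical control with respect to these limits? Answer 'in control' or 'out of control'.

out of control

Compare each point to [638.7, 694.1]: sample 1 = 704.9 > UCL.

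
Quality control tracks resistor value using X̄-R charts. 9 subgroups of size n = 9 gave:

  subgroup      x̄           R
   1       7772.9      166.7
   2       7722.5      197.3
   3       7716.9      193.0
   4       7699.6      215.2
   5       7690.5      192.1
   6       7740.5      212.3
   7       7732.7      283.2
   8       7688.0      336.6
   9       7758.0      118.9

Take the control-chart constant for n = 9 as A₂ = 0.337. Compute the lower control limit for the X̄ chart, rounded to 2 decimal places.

7652.90

X̄̄ = (7772.9 + 7722.5 + 7716.9 + 7699.6 + 7690.5 + 7740.5 + 7732.7 + 7688.0 + 7758.0) / 9 = 69521.6000 / 9 = 7724.6222
R̄ = (166.7 + 197.3 + 193.0 + 215.2 + 192.1 + 212.3 + 283.2 + 336.6 + 118.9) / 9 = 1915.3000 / 9 = 212.8111
LCL = X̄̄ − A₂·R̄ = 7724.6222 − 0.337 × 212.8111 = 7652.9049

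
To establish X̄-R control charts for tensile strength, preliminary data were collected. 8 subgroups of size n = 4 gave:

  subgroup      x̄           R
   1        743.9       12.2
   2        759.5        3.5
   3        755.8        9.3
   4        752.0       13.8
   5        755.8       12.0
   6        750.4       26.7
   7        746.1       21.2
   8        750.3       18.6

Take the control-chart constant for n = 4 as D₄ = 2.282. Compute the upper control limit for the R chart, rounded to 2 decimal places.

33.46

R̄ = (12.2 + 3.5 + 9.3 + 13.8 + 12.0 + 26.7 + 21.2 + 18.6) / 8 = 117.3000 / 8 = 14.6625
UCL_R = D₄·R̄ = 2.282 × 14.6625 = 33.4598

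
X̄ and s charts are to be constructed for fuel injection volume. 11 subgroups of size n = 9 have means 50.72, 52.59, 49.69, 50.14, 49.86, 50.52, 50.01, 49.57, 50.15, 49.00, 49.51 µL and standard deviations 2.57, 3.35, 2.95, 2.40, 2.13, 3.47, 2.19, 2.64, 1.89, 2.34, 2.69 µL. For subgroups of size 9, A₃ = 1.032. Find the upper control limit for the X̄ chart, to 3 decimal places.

52.845

X̄̄ = (50.72 + 52.59 + 49.69 + 50.14 + 49.86 + 50.52 + 50.01 + 49.57 + 50.15 + 49.00 + 49.51) / 11 = 50.1600
s̄ = (2.57 + 3.35 + 2.95 + 2.40 + 2.13 + 3.47 + 2.19 + 2.64 + 1.89 + 2.34 + 2.69) / 11 = 2.6018
UCL = X̄̄ + A₃·s̄ = 50.1600 + 1.032 × 2.6018 = 52.8451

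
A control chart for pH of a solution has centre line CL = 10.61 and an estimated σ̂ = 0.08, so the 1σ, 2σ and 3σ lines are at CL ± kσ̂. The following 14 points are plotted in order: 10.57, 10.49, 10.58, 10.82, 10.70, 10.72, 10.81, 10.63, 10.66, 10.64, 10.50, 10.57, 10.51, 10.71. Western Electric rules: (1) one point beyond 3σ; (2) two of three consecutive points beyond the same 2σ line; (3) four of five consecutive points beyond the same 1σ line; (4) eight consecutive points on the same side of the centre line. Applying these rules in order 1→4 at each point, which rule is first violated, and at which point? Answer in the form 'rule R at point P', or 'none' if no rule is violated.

Zone of each point (C = within 1σ̂, B = 1σ̂–2σ̂, A = 2σ̂–3σ̂, * = beyond 3σ̂; sign = side of CL): 1:-C, 2:-B, 3:-C, 4:+A, 5:+B, 6:+B, 7:+A, 8:+C, 9:+C, 10:+C, 11:-B, 12:-C, 13:-B, 14:+B
Rule 3 (four of five consecutive points beyond the same 1σ limit) is satisfied at point 7.

rule 3 at point 7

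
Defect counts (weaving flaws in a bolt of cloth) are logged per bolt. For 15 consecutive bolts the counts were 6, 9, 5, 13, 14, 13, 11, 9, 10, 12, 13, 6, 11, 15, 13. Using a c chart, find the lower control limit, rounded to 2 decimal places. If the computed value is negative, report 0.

c̄ = (6 + 9 + 5 + 13 + 14 + 13 + 11 + 9 + 10 + 12 + 13 + 6 + 11 + 15 + 13) / 15 = 160 / 15 = 10.6667
LCL = c̄ − 3√c̄ = 10.6667 − 3 × 3.2660 = 0.8687

0.87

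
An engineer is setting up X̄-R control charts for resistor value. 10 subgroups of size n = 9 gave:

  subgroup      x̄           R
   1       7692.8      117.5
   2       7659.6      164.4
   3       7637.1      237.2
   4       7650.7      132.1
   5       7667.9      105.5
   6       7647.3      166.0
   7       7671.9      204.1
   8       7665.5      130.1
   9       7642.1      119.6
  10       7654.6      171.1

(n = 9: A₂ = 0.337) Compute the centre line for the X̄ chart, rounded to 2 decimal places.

X̄̄ = (7692.8 + 7659.6 + 7637.1 + 7650.7 + 7667.9 + 7647.3 + 7671.9 + 7665.5 + 7642.1 + 7654.6) / 10 = 76589.5000 / 10 = 7658.9500
CL = X̄̄ = 7658.9500

7658.95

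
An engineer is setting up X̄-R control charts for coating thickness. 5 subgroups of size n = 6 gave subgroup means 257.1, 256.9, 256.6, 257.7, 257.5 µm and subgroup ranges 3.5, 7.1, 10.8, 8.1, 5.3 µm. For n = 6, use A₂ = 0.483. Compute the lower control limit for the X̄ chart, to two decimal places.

253.80

X̄̄ = (257.1 + 256.9 + 256.6 + 257.7 + 257.5) / 5 = 1285.8000 / 5 = 257.1600
R̄ = (3.5 + 7.1 + 10.8 + 8.1 + 5.3) / 5 = 34.8000 / 5 = 6.9600
LCL = X̄̄ − A₂·R̄ = 257.1600 − 0.483 × 6.9600 = 253.7983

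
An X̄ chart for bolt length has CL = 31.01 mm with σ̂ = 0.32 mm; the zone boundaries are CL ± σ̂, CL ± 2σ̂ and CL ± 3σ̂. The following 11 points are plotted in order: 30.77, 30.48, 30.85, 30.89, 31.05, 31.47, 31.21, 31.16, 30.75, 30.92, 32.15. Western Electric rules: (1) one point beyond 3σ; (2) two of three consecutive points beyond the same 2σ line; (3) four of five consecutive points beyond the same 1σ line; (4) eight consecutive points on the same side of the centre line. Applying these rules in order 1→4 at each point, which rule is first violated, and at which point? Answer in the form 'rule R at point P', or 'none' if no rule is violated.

rule 1 at point 11

Zone of each point (C = within 1σ̂, B = 1σ̂–2σ̂, A = 2σ̂–3σ̂, * = beyond 3σ̂; sign = side of CL): 1:-C, 2:-B, 3:-C, 4:-C, 5:+C, 6:+B, 7:+C, 8:+C, 9:-C, 10:-C, 11:+*
Rule 1 (one point beyond the 3σ limits) is satisfied at point 11.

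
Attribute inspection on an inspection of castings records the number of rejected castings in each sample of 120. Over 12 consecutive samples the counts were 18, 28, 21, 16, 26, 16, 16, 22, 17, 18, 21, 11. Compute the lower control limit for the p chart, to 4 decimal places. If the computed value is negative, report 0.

p̄ = Σdᵢ / (k·n) = 230 / (12 × 120) = 0.15972
LCL = p̄ − 3·√(p̄(1−p̄)/n) = 0.15972 − 3 × 0.03344 = 0.05939

0.0594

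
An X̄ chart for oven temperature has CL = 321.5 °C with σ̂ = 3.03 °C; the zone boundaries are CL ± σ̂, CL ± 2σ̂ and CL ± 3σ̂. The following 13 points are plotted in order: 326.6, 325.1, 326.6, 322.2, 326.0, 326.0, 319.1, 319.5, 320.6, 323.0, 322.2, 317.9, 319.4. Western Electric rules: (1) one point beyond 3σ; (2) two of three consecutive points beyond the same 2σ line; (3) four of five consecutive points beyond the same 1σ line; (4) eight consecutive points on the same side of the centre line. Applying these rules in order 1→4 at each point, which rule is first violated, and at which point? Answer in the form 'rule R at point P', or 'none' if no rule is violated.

Zone of each point (C = within 1σ̂, B = 1σ̂–2σ̂, A = 2σ̂–3σ̂, * = beyond 3σ̂; sign = side of CL): 1:+B, 2:+B, 3:+B, 4:+C, 5:+B, 6:+B, 7:-C, 8:-C, 9:-C, 10:+C, 11:+C, 12:-B, 13:-C
Rule 3 (four of five consecutive points beyond the same 1σ limit) is satisfied at point 5.

rule 3 at point 5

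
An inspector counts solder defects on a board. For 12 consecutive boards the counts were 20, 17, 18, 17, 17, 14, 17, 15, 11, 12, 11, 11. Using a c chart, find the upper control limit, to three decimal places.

26.619

c̄ = (20 + 17 + 18 + 17 + 17 + 14 + 17 + 15 + 11 + 12 + 11 + 11) / 12 = 180 / 12 = 15.0000
UCL = c̄ + 3√c̄ = 15.0000 + 3 × √15.0000 = 15.0000 + 3 × 3.8730 = 26.6190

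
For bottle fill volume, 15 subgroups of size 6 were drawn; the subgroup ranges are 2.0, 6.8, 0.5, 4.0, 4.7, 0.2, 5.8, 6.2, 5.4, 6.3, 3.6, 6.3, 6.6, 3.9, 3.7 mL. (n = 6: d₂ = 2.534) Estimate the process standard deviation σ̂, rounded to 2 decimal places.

R̄ = (2.0 + 6.8 + 0.5 + 4.0 + 4.7 + 0.2 + 5.8 + 6.2 + 5.4 + 6.3 + 3.6 + 6.3 + 6.6 + 3.9 + 3.7) / 15 = 4.4000
σ̂ = R̄ / d₂ = 4.4000 / 2.534 = 1.7364

1.74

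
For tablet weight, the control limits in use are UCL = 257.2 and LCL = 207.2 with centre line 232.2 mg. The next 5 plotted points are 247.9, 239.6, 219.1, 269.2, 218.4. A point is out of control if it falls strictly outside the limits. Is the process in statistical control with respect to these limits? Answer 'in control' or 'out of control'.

out of control

Compare each point to [207.2, 257.2]: sample 4 = 269.2 > UCL.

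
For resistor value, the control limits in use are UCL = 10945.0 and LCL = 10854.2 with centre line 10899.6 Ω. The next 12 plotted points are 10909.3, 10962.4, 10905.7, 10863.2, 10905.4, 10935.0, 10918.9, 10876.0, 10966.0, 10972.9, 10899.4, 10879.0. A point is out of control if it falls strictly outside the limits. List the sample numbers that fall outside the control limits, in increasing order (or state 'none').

Compare each point to [10854.2, 10945.0]: sample 2 = 10962.4 > UCL; sample 9 = 10966.0 > UCL; sample 10 = 10972.9 > UCL.

2, 9, 10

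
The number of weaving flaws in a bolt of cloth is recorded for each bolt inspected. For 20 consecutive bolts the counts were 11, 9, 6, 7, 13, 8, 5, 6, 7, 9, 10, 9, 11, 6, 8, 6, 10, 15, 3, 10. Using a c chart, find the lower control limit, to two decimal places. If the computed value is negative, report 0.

c̄ = (11 + 9 + 6 + 7 + 13 + 8 + 5 + 6 + 7 + 9 + 10 + 9 + 11 + 6 + 8 + 6 + 10 + 15 + 3 + 10) / 20 = 169 / 20 = 8.4500
LCL = c̄ − 3√c̄ = 8.4500 − 3 × 2.9069 = -0.2707 → 0 (cannot be negative)

0.00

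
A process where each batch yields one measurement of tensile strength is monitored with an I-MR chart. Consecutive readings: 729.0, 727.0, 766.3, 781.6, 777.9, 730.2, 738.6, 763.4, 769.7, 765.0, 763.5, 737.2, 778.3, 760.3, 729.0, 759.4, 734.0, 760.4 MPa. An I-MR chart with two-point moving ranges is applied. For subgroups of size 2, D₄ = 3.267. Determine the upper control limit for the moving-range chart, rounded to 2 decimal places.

67.76

Moving ranges: 2.0, 39.3, 15.3, 3.7, 47.7, 8.4, 24.8, 6.3, 4.7, 1.5, 26.3, 41.1, 18.0, 31.3, 30.4, 25.4, 26.4; M̄R̄ = 352.6000 / 17 = 20.7412
UCL_MR = D₄·M̄R̄ = 3.267 × 20.7412 = 67.7614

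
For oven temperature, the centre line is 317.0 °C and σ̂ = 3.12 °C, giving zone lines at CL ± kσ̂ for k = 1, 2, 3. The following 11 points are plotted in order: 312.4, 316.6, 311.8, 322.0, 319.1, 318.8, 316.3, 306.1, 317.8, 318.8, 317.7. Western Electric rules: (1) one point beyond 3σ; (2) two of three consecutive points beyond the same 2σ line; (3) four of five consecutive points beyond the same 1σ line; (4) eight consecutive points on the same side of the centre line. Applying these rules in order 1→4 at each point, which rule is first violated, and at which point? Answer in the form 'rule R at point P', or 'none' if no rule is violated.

rule 1 at point 8

Zone of each point (C = within 1σ̂, B = 1σ̂–2σ̂, A = 2σ̂–3σ̂, * = beyond 3σ̂; sign = side of CL): 1:-B, 2:-C, 3:-B, 4:+B, 5:+C, 6:+C, 7:-C, 8:-*, 9:+C, 10:+C, 11:+C
Rule 1 (one point beyond the 3σ limits) is satisfied at point 8.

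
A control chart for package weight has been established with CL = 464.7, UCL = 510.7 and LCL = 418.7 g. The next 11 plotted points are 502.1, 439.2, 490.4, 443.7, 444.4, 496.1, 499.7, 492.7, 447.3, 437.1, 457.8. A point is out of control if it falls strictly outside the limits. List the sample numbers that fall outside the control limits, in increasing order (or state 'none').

All 11 points lie within [418.7, 510.7].

none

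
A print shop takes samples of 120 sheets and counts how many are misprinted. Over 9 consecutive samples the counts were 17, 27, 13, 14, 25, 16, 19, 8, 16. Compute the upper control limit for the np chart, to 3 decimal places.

28.744

p̄ = Σdᵢ / (k·n) = 155 / (9 × 120) = 0.14352
UCL = np̄ + 3·√(np̄(1−p̄)) = 17.2222 + 3 × √(17.2222×0.85648) = 17.2222 + 3 × 3.8406 = 28.7441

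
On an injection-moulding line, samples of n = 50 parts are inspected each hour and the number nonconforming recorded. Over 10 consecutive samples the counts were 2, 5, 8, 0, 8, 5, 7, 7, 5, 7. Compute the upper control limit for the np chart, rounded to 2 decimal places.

p̄ = Σdᵢ / (k·n) = 54 / (10 × 50) = 0.10800
UCL = np̄ + 3·√(np̄(1−p̄)) = 5.4000 + 3 × √(5.4000×0.89200) = 5.4000 + 3 × 2.1947 = 11.9842

11.98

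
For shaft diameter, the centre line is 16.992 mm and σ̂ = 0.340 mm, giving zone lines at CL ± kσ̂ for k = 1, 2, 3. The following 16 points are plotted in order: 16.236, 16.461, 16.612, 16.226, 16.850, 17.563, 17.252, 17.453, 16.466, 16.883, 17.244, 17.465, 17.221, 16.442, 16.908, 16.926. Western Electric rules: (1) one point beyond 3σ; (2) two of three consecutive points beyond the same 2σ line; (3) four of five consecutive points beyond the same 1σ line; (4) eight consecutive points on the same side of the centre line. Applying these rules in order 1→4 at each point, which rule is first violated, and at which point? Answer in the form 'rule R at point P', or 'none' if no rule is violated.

Zone of each point (C = within 1σ̂, B = 1σ̂–2σ̂, A = 2σ̂–3σ̂, * = beyond 3σ̂; sign = side of CL): 1:-A, 2:-B, 3:-B, 4:-A, 5:-C, 6:+B, 7:+C, 8:+B, 9:-B, 10:-C, 11:+C, 12:+B, 13:+C, 14:-B, 15:-C, 16:-C
Rule 3 (four of five consecutive points beyond the same 1σ limit) is satisfied at point 4.

rule 3 at point 4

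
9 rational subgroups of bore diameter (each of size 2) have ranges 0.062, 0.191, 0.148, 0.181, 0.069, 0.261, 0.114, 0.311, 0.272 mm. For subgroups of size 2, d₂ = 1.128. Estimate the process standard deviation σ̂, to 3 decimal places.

R̄ = (0.062 + 0.191 + 0.148 + 0.181 + 0.069 + 0.261 + 0.114 + 0.311 + 0.272) / 9 = 0.1788
σ̂ = R̄ / d₂ = 0.1788 / 1.128 = 0.1585

0.158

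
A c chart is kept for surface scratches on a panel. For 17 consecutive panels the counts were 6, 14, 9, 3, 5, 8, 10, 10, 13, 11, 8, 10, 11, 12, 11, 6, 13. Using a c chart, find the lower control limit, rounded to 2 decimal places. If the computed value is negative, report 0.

0.21

c̄ = (6 + 14 + 9 + 3 + 5 + 8 + 10 + 10 + 13 + 11 + 8 + 10 + 11 + 12 + 11 + 6 + 13) / 17 = 160 / 17 = 9.4118
LCL = c̄ − 3√c̄ = 9.4118 − 3 × 3.0679 = 0.2082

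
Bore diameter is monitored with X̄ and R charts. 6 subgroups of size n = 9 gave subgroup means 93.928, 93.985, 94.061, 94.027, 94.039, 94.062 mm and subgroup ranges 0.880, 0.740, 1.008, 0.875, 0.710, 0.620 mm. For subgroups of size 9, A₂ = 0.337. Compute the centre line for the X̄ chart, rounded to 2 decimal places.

X̄̄ = (93.928 + 93.985 + 94.061 + 94.027 + 94.039 + 94.062) / 6 = 564.1020 / 6 = 94.0170
CL = X̄̄ = 94.0170

94.02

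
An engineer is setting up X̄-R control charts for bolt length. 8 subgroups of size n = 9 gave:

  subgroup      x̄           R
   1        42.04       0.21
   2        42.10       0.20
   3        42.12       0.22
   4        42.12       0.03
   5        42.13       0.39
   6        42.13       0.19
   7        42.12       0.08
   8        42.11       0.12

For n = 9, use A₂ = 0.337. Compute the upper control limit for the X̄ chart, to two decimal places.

42.17

X̄̄ = (42.04 + 42.10 + 42.12 + 42.12 + 42.13 + 42.13 + 42.12 + 42.11) / 8 = 336.8700 / 8 = 42.1088
R̄ = (0.21 + 0.20 + 0.22 + 0.03 + 0.39 + 0.19 + 0.08 + 0.12) / 8 = 1.4400 / 8 = 0.1800
UCL = X̄̄ + A₂·R̄ = 42.1088 + 0.337 × 0.1800 = 42.1694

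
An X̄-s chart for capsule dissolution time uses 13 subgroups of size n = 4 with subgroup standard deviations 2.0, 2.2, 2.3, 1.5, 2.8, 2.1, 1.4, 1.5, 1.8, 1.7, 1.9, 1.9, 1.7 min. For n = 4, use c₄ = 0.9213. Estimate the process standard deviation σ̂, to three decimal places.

s̄ = (2.0 + 2.2 + 2.3 + 1.5 + 2.8 + 2.1 + 1.4 + 1.5 + 1.8 + 1.7 + 1.9 + 1.9 + 1.7) / 13 = 1.9077
σ̂ = s̄ / c₄ = 1.9077 / 0.9213 = 2.0707

2.071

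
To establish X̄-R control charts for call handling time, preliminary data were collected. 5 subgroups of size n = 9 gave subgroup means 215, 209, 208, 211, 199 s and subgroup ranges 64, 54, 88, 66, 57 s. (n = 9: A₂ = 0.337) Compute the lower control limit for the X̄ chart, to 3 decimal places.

X̄̄ = (215 + 209 + 208 + 211 + 199) / 5 = 1042.0000 / 5 = 208.4000
R̄ = (64 + 54 + 88 + 66 + 57) / 5 = 329.0000 / 5 = 65.8000
LCL = X̄̄ − A₂·R̄ = 208.4000 − 0.337 × 65.8000 = 186.2254

186.225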